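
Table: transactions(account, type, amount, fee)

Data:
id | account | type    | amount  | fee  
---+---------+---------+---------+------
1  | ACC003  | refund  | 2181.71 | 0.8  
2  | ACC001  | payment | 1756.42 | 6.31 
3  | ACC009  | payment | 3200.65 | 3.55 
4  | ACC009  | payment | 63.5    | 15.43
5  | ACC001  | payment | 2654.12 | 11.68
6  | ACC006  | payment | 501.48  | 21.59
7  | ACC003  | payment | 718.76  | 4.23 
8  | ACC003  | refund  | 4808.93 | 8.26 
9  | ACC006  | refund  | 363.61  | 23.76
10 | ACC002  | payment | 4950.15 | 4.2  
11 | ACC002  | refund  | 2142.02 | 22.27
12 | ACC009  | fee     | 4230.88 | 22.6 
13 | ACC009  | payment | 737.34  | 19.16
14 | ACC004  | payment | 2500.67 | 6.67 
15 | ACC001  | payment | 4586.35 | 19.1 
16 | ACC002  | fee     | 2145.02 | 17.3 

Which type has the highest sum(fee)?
SELECT type, SUM(fee) as val
FROM transactions
GROUP BY type
ORDER BY val DESC
LIMIT 1

Result: payment with sum(fee) = 111.92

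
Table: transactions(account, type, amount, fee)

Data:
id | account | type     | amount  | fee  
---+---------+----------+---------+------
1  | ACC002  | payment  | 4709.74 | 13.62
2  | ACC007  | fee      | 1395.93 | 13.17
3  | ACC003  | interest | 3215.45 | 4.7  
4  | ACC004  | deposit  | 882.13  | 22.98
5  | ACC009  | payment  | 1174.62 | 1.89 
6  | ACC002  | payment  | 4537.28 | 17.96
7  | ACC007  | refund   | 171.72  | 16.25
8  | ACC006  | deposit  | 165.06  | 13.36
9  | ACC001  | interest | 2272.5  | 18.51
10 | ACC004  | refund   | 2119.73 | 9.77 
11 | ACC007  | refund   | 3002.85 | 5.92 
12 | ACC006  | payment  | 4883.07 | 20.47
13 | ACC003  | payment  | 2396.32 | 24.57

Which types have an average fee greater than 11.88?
SELECT type, AVG(fee)
FROM transactions
GROUP BY type
HAVING AVG(fee) > 11.88

Result:
  deposit: avg=18.17
  fee: avg=13.17
  payment: avg=15.70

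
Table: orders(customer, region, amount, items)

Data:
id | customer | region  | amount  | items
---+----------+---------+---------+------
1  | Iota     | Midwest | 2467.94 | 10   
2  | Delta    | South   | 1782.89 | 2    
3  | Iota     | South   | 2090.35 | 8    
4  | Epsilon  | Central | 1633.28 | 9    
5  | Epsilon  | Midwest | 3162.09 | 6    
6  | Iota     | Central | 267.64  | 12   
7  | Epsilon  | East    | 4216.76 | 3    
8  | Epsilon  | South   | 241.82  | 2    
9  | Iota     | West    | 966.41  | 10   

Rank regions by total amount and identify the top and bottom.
SELECT region, SUM(amount)
FROM orders
GROUP BY region
ORDER BY SUM(amount)

All groups:
  West: 966.41
  Central: 1900.92
  South: 4115.06
  East: 4216.76
  Midwest: 5630.03

Highest: Midwest (5630.03)
Lowest: West (966.41)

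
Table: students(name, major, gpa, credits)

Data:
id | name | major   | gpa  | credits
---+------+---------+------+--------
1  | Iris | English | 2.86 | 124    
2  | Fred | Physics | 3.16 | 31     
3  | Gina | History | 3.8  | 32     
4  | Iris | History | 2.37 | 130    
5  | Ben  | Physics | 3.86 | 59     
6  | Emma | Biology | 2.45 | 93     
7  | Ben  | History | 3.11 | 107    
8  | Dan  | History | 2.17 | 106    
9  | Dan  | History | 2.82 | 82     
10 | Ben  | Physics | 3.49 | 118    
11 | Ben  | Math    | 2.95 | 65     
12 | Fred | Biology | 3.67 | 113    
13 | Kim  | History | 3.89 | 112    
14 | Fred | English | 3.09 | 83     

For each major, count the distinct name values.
SELECT major, COUNT(DISTINCT name)
FROM students
GROUP BY major

Result:
  Biology: 2 distinct
  English: 2 distinct
  History: 5 distinct
  Math: 1 distinct
  Physics: 2 distinct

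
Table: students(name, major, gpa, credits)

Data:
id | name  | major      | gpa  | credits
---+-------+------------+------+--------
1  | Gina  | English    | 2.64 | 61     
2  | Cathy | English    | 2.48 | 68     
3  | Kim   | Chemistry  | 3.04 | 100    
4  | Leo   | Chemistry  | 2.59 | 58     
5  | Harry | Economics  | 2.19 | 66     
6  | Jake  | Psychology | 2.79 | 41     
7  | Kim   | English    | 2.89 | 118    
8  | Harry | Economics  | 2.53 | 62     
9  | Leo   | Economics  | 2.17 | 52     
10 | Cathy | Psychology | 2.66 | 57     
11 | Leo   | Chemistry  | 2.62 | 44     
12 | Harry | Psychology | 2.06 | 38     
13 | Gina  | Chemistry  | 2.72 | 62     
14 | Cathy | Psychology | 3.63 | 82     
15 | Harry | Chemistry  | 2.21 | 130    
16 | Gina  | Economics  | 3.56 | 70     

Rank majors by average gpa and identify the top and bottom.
SELECT major, AVG(gpa)
FROM students
GROUP BY major
ORDER BY AVG(gpa)

All groups:
  Economics: 2.61
  Chemistry: 2.64
  English: 2.67
  Psychology: 2.79

Highest: Psychology (2.79)
Lowest: Economics (2.61)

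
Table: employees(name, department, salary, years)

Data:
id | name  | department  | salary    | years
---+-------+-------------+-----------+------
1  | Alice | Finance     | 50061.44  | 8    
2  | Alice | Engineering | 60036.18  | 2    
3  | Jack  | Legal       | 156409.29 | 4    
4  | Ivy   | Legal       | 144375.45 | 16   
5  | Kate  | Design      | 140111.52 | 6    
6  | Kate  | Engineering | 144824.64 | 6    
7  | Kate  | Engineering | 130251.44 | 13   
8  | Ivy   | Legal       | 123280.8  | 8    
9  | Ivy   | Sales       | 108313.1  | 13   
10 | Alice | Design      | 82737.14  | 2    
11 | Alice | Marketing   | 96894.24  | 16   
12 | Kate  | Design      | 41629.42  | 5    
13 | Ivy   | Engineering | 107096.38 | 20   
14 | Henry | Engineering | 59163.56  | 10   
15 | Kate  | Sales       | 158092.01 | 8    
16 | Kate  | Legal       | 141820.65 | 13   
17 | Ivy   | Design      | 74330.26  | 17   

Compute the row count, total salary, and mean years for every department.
SELECT department,
       COUNT(*) as cnt,
       SUM(salary) as total_salary,
       AVG(years) as avg_years
FROM employees
GROUP BY department

Result:
  Design: 4 records, 338808.34 total salary, 7.50 avg years
  Engineering: 5 records, 501372.20 total salary, 10.20 avg years
  Finance: 1 records, 50061.44 total salary, 8.00 avg years
  Legal: 4 records, 565886.19 total salary, 10.25 avg years
  Marketing: 1 records, 96894.24 total salary, 16.00 avg years
  Sales: 2 records, 266405.11 total salary, 10.50 avg years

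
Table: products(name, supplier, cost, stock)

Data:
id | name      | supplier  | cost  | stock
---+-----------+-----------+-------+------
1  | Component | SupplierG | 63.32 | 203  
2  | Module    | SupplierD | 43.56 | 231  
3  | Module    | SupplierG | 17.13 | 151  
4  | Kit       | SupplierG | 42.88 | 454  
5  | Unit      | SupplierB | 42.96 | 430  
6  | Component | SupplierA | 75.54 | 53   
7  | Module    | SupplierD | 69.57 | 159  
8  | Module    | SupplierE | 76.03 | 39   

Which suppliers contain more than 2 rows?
SELECT supplier, COUNT(*) as cnt
FROM products
GROUP BY supplier
HAVING COUNT(*) > 2

Result:
  SupplierG: 3

Note: HAVING filters groups after aggregation, WHERE filters rows before.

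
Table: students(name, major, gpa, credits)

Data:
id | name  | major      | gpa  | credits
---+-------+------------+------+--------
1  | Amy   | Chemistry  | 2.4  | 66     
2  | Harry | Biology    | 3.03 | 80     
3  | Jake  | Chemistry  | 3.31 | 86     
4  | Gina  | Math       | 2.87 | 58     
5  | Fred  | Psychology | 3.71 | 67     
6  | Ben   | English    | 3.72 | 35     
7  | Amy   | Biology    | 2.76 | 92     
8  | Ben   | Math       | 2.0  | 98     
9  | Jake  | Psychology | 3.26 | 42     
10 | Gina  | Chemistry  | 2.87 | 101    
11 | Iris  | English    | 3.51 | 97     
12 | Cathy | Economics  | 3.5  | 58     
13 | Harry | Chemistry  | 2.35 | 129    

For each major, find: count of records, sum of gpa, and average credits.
SELECT major,
       COUNT(*) as cnt,
       SUM(gpa) as total_gpa,
       AVG(credits) as avg_credits
FROM students
GROUP BY major

Result:
  Biology: 2 records, 5.79 total gpa, 86.00 avg credits
  Chemistry: 4 records, 10.93 total gpa, 95.50 avg credits
  Economics: 1 records, 3.50 total gpa, 58.00 avg credits
  English: 2 records, 7.23 total gpa, 66.00 avg credits
  Math: 2 records, 4.87 total gpa, 78.00 avg credits
  Psychology: 2 records, 6.97 total gpa, 54.50 avg credits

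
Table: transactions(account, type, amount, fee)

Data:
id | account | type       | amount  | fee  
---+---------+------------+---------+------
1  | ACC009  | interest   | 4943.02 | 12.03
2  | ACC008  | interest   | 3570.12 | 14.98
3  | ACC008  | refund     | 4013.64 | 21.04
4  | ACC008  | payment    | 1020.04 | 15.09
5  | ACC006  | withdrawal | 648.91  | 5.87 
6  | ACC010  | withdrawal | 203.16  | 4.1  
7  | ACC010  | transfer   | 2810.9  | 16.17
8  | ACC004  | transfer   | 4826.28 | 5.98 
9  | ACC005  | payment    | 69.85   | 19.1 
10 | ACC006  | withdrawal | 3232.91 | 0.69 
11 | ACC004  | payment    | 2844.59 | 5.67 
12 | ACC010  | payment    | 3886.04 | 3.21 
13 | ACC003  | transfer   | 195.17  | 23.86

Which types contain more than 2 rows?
SELECT type, COUNT(*) as cnt
FROM transactions
GROUP BY type
HAVING COUNT(*) > 2

Result:
  payment: 4
  transfer: 3
  withdrawal: 3

Note: HAVING filters groups after aggregation, WHERE filters rows before.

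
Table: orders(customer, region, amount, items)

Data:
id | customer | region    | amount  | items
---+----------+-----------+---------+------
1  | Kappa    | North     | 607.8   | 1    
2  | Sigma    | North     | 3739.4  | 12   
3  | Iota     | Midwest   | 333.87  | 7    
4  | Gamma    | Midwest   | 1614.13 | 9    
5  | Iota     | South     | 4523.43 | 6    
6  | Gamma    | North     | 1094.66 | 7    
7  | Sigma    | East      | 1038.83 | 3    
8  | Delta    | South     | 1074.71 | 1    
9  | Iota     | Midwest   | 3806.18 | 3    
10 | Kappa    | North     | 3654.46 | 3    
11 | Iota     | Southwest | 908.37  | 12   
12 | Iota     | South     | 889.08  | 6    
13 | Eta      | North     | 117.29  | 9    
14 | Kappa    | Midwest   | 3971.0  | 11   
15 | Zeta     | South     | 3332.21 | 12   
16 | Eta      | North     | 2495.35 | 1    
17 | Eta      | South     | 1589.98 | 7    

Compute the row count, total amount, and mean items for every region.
SELECT region,
       COUNT(*) as cnt,
       SUM(amount) as total_amount,
       AVG(items) as avg_items
FROM orders
GROUP BY region

Result:
  East: 1 records, 1038.83 total amount, 3.00 avg items
  Midwest: 4 records, 9725.18 total amount, 7.50 avg items
  North: 6 records, 11708.96 total amount, 5.50 avg items
  South: 5 records, 11409.41 total amount, 6.40 avg items
  Southwest: 1 records, 908.37 total amount, 12.00 avg items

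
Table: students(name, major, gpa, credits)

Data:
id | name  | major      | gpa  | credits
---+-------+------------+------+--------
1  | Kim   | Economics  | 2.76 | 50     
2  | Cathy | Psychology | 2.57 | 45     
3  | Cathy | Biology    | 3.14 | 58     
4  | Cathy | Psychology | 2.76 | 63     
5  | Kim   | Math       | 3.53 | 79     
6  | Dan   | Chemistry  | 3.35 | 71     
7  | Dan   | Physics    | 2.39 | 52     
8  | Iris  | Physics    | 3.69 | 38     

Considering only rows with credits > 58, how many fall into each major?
SELECT major, COUNT(*)
FROM students
WHERE credits > 58
GROUP BY major

Note: WHERE filters rows before grouping.

Result:
  Chemistry: 1
  Math: 1
  Psychology: 1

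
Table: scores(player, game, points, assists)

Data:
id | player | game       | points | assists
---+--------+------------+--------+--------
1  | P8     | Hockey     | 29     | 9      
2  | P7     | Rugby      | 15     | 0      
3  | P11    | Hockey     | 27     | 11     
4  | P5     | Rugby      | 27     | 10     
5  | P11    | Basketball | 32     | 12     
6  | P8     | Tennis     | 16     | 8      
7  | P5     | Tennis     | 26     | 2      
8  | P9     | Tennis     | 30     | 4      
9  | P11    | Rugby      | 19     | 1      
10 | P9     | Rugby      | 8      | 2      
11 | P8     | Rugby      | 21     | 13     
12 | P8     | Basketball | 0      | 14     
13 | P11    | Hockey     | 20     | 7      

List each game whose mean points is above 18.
SELECT game, AVG(points)
FROM scores
GROUP BY game
HAVING AVG(points) > 18

Result:
  Hockey: avg=25.33
  Tennis: avg=24.00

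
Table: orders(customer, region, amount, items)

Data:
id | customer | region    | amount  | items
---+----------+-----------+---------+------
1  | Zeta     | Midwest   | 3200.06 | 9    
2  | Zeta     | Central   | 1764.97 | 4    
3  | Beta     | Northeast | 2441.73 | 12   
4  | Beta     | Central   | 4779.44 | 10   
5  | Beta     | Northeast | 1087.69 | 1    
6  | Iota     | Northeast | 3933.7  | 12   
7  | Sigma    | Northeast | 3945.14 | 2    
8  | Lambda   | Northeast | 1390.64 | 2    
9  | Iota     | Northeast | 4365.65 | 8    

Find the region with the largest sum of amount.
SELECT region, SUM(amount) as val
FROM orders
GROUP BY region
ORDER BY val DESC
LIMIT 1

Result: Northeast with sum(amount) = 17164.55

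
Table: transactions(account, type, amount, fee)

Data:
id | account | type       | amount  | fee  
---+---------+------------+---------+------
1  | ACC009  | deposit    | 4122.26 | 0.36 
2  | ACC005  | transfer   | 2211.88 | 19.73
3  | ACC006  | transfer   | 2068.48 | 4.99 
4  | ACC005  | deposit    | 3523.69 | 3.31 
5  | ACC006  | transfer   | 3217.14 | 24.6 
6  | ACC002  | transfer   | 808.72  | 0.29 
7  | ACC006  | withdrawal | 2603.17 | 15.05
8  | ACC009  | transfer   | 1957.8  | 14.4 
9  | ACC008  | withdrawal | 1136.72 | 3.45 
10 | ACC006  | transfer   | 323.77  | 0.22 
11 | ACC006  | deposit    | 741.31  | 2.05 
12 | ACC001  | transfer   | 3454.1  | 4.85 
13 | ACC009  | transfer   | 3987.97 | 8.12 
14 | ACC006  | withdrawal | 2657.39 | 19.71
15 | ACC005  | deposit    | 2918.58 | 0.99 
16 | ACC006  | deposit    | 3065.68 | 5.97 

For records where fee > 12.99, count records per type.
SELECT type, COUNT(*)
FROM transactions
WHERE fee > 12.99
GROUP BY type

Note: WHERE filters rows before grouping.

Result:
  transfer: 3
  withdrawal: 2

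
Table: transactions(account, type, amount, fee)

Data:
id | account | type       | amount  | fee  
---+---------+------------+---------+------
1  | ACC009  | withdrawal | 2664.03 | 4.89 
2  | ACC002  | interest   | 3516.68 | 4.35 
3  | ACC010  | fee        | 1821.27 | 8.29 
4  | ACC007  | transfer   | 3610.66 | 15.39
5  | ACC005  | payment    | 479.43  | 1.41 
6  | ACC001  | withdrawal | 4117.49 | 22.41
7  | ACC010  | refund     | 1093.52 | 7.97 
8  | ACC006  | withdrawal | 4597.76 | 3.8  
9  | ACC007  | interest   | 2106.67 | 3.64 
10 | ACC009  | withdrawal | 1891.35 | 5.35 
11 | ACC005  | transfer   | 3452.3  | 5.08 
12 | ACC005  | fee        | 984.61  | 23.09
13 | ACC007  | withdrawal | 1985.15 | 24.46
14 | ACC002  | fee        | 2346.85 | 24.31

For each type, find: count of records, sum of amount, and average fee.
SELECT type,
       COUNT(*) as cnt,
       SUM(amount) as total_amount,
       AVG(fee) as avg_fee
FROM transactions
GROUP BY type

Result:
  fee: 3 records, 5152.73 total amount, 18.56 avg fee
  interest: 2 records, 5623.35 total amount, 4.00 avg fee
  payment: 1 records, 479.43 total amount, 1.41 avg fee
  refund: 1 records, 1093.52 total amount, 7.97 avg fee
  transfer: 2 records, 7062.96 total amount, 10.24 avg fee
  withdrawal: 5 records, 15255.78 total amount, 12.18 avg fee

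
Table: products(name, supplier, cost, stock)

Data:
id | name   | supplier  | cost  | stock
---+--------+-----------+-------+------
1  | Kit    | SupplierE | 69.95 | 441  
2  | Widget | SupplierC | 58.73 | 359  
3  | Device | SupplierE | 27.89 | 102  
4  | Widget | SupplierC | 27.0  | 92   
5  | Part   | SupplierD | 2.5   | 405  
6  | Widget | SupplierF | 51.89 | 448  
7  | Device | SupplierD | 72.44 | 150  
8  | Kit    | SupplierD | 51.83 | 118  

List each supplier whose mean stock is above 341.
SELECT supplier, AVG(stock)
FROM products
GROUP BY supplier
HAVING AVG(stock) > 341

Result:
  SupplierF: avg=448.00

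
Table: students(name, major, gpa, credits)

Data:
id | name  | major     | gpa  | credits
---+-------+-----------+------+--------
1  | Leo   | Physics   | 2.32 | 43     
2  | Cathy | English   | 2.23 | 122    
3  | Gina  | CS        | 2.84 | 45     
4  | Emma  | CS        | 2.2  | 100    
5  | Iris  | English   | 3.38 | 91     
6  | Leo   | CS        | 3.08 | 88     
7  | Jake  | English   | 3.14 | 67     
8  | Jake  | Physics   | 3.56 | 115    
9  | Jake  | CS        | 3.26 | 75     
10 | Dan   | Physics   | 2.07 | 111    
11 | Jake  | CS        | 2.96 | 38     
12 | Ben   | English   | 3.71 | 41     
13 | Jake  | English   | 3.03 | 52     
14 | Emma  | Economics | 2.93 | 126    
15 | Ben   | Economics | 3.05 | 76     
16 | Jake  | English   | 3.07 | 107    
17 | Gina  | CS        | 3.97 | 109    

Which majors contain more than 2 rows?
SELECT major, COUNT(*) as cnt
FROM students
GROUP BY major
HAVING COUNT(*) > 2

Result:
  CS: 6
  English: 6
  Physics: 3

Note: HAVING filters groups after aggregation, WHERE filters rows before.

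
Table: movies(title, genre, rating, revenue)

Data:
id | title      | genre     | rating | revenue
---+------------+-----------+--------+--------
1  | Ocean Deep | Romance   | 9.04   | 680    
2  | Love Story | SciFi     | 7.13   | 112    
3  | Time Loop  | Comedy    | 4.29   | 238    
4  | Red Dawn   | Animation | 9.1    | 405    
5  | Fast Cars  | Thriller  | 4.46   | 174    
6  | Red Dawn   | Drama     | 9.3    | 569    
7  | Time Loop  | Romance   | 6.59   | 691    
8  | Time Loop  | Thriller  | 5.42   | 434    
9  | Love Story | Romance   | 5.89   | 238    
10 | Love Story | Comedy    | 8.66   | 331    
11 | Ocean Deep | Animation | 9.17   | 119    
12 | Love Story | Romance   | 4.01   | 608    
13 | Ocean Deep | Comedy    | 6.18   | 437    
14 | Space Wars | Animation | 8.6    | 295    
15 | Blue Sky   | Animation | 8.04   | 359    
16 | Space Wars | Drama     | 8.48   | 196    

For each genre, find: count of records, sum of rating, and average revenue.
SELECT genre,
       COUNT(*) as cnt,
       SUM(rating) as total_rating,
       AVG(revenue) as avg_revenue
FROM movies
GROUP BY genre

Result:
  Animation: 4 records, 34.91 total rating, 294.50 avg revenue
  Comedy: 3 records, 19.13 total rating, 335.33 avg revenue
  Drama: 2 records, 17.78 total rating, 382.50 avg revenue
  Romance: 4 records, 25.53 total rating, 554.25 avg revenue
  SciFi: 1 records, 7.13 total rating, 112.00 avg revenue
  Thriller: 2 records, 9.88 total rating, 304.00 avg revenue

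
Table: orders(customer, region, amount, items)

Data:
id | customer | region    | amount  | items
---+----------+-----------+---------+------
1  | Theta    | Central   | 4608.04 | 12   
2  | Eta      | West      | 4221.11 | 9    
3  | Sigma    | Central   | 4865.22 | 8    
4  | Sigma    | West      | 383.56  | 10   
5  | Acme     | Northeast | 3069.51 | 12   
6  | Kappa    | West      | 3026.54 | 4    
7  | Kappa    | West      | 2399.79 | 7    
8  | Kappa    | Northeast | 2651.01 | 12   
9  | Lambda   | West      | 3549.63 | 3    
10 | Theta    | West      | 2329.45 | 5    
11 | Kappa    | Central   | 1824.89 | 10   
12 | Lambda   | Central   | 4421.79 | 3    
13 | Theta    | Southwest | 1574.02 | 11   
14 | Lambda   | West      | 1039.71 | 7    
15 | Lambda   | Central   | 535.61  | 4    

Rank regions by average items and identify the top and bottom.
SELECT region, AVG(items)
FROM orders
GROUP BY region
ORDER BY AVG(items)

All groups:
  West: 6.43
  Central: 7.40
  Southwest: 11.00
  Northeast: 12.00

Highest: Northeast (12.00)
Lowest: West (6.43)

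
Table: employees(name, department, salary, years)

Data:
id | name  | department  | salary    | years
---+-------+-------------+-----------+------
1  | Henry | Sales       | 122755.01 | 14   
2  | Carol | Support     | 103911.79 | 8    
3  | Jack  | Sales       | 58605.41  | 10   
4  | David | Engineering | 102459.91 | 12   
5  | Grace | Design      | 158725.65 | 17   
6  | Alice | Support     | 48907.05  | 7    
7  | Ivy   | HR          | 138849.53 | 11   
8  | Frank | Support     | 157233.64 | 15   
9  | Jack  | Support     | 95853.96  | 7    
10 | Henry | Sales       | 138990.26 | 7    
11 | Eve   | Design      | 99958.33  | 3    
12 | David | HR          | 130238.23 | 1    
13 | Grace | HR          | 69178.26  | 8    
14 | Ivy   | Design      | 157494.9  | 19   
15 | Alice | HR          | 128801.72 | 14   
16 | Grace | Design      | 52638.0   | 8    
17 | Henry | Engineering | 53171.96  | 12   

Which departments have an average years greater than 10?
SELECT department, AVG(years)
FROM employees
GROUP BY department
HAVING AVG(years) > 10

Result:
  Design: avg=11.75
  Engineering: avg=12.00
  Sales: avg=10.33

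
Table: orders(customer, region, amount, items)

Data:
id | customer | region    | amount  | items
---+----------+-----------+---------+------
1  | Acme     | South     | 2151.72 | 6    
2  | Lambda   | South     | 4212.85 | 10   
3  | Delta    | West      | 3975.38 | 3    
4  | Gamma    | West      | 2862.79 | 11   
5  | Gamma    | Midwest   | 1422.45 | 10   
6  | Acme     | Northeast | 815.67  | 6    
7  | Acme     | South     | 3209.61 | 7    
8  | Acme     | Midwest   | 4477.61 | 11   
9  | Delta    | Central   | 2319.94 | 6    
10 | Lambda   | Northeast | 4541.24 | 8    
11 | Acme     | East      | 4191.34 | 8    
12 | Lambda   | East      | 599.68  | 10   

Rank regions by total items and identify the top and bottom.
SELECT region, SUM(items)
FROM orders
GROUP BY region
ORDER BY SUM(items)

All groups:
  Central: 6
  Northeast: 14
  West: 14
  East: 18
  Midwest: 21
  South: 23

Highest: South (23)
Lowest: Central (6)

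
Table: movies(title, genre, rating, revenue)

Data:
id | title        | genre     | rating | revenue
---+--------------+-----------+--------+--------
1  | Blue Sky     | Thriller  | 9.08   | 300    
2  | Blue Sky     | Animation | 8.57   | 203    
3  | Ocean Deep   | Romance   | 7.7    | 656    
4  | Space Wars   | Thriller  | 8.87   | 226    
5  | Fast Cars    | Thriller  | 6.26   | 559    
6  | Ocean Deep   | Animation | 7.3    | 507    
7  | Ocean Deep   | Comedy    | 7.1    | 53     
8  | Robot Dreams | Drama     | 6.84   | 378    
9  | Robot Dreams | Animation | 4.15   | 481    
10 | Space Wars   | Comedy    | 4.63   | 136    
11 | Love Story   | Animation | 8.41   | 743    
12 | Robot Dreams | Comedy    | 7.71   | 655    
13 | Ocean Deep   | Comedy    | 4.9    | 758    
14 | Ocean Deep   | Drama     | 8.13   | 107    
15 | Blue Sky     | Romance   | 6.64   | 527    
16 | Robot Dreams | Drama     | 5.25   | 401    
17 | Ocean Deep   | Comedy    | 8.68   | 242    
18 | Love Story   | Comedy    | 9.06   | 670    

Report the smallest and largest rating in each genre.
SELECT genre, MIN(rating), MAX(rating)
FROM movies
GROUP BY genre

Result:
  Animation: min=4.15, max=8.57
  Comedy: min=4.63, max=9.06
  Drama: min=5.25, max=8.13
  Romance: min=6.64, max=7.70
  Thriller: min=6.26, max=9.08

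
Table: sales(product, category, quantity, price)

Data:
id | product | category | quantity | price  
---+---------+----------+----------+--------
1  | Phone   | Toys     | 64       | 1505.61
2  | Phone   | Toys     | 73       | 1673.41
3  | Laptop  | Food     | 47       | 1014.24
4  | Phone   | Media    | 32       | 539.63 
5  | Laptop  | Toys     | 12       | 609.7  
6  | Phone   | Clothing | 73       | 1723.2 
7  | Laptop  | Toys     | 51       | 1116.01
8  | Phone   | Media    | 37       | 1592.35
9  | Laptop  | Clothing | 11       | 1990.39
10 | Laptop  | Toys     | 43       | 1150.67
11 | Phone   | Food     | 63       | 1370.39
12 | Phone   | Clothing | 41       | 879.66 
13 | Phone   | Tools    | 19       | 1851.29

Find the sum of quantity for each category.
SELECT category, SUM(quantity) as result
FROM sales
GROUP BY category

Result:
  Clothing: 125
  Food: 110
  Media: 69
  Tools: 19
  Toys: 243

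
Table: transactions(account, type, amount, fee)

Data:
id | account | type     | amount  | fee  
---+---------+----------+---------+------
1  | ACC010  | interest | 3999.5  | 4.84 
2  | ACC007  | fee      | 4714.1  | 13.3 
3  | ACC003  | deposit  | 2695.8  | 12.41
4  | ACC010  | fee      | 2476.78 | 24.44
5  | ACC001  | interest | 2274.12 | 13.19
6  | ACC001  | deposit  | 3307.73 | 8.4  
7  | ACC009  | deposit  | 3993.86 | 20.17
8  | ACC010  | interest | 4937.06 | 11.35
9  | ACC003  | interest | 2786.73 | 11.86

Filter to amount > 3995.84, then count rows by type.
SELECT type, COUNT(*)
FROM transactions
WHERE amount > 3995.84
GROUP BY type

Note: WHERE filters rows before grouping.

Result:
  fee: 1
  interest: 2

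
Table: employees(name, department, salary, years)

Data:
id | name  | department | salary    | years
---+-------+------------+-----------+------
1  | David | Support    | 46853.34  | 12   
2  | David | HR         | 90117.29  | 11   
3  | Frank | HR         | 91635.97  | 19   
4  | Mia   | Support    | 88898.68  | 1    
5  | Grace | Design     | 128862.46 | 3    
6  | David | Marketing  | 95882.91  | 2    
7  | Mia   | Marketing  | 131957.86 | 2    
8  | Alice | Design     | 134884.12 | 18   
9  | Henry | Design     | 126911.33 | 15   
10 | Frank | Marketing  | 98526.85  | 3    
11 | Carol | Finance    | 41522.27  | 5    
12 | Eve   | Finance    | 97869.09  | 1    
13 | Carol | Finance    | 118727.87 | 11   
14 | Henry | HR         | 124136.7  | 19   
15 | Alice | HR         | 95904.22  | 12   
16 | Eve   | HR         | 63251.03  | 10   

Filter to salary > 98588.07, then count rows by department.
SELECT department, COUNT(*)
FROM employees
WHERE salary > 98588.07
GROUP BY department

Note: WHERE filters rows before grouping.

Result:
  Design: 3
  Finance: 1
  HR: 1
  Marketing: 1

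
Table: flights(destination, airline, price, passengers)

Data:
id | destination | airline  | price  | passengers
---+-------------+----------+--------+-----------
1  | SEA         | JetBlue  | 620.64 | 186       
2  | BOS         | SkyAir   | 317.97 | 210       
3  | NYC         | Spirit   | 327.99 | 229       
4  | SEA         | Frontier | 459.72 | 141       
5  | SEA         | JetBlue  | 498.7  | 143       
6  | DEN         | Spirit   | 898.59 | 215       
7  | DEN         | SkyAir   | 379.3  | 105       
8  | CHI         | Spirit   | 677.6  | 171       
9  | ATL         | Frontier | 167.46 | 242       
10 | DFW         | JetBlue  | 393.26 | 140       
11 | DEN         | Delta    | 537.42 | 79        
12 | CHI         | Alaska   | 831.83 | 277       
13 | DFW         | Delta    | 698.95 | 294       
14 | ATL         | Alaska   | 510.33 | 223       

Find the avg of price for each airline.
SELECT airline, AVG(price) as result
FROM flights
GROUP BY airline

Result:
  Alaska: 671.08
  Delta: 618.19
  Frontier: 313.59
  JetBlue: 504.20
  SkyAir: 348.64
  Spirit: 634.73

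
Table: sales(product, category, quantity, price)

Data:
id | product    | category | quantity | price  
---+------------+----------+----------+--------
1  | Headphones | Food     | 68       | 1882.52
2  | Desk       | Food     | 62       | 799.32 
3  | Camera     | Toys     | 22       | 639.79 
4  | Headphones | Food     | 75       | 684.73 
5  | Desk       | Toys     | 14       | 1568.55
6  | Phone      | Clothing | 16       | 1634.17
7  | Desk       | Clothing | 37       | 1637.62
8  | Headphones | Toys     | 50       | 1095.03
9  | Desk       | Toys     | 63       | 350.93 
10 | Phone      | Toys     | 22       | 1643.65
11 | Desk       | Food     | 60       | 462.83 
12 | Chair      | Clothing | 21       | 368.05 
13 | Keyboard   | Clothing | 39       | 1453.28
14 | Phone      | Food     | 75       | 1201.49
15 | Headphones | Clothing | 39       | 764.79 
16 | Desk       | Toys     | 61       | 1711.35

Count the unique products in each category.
SELECT category, COUNT(DISTINCT product)
FROM sales
GROUP BY category

Result:
  Clothing: 5 distinct
  Food: 3 distinct
  Toys: 4 distinct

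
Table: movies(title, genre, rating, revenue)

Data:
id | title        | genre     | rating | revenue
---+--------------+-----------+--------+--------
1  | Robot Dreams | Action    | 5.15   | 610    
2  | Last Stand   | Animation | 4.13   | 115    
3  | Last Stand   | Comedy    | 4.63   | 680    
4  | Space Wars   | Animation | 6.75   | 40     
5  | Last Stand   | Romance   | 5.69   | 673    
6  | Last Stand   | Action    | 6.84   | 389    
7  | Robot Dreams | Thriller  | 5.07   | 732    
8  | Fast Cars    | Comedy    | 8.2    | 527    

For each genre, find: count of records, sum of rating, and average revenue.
SELECT genre,
       COUNT(*) as cnt,
       SUM(rating) as total_rating,
       AVG(revenue) as avg_revenue
FROM movies
GROUP BY genre

Result:
  Action: 2 records, 11.99 total rating, 499.50 avg revenue
  Animation: 2 records, 10.88 total rating, 77.50 avg revenue
  Comedy: 2 records, 12.83 total rating, 603.50 avg revenue
  Romance: 1 records, 5.69 total rating, 673.00 avg revenue
  Thriller: 1 records, 5.07 total rating, 732.00 avg revenue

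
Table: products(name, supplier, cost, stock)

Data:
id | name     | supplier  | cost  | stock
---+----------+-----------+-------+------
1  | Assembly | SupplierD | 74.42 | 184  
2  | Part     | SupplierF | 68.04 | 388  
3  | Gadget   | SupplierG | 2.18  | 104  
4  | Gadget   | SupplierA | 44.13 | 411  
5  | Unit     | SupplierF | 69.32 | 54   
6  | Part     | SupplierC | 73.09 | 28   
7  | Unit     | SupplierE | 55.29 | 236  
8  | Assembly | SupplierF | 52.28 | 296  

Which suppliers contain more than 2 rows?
SELECT supplier, COUNT(*) as cnt
FROM products
GROUP BY supplier
HAVING COUNT(*) > 2

Result:
  SupplierF: 3

Note: HAVING filters groups after aggregation, WHERE filters rows before.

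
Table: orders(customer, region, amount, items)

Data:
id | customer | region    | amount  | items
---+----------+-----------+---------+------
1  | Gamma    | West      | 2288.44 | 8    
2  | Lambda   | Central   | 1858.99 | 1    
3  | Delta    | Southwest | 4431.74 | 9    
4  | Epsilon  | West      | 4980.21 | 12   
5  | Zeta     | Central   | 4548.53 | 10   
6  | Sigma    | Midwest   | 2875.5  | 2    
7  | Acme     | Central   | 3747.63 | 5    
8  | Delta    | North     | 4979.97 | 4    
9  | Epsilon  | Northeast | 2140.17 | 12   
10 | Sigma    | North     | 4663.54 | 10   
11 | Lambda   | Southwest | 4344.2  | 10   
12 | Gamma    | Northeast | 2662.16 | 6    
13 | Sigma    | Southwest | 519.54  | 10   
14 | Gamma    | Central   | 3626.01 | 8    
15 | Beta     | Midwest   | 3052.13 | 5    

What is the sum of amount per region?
SELECT region, SUM(amount) as result
FROM orders
GROUP BY region

Result:
  Central: 13781.16
  Midwest: 5927.63
  North: 9643.51
  Northeast: 4802.33
  Southwest: 9295.48
  West: 7268.65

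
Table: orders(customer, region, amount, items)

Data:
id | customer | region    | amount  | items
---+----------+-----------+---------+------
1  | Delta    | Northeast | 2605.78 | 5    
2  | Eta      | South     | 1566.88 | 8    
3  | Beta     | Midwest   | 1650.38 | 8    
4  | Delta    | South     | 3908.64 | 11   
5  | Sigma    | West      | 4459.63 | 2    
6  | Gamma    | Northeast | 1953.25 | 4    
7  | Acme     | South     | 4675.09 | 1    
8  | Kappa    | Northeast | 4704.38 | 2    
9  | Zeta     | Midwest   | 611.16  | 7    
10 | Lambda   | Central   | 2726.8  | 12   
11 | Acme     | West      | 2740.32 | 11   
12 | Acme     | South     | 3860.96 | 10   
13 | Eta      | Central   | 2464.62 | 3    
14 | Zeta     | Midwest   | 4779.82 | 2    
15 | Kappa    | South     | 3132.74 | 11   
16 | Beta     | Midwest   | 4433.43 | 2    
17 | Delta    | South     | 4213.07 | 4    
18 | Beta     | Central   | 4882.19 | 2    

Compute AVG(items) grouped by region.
SELECT region, AVG(items) as result
FROM orders
GROUP BY region

Result:
  Central: 5.67
  Midwest: 4.75
  Northeast: 3.67
  South: 7.50
  West: 6.50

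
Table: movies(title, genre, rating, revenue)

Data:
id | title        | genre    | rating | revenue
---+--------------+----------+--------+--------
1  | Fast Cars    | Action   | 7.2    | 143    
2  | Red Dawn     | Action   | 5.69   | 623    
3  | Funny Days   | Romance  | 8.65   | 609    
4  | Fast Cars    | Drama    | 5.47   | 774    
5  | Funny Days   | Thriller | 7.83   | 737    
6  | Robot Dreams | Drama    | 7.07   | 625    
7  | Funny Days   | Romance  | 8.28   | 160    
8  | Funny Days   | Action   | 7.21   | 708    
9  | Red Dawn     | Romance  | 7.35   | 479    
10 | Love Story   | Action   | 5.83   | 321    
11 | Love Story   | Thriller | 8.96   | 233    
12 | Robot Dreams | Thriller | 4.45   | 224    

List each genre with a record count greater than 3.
SELECT genre, COUNT(*) as cnt
FROM movies
GROUP BY genre
HAVING COUNT(*) > 3

Result:
  Action: 4

Note: HAVING filters groups after aggregation, WHERE filters rows before.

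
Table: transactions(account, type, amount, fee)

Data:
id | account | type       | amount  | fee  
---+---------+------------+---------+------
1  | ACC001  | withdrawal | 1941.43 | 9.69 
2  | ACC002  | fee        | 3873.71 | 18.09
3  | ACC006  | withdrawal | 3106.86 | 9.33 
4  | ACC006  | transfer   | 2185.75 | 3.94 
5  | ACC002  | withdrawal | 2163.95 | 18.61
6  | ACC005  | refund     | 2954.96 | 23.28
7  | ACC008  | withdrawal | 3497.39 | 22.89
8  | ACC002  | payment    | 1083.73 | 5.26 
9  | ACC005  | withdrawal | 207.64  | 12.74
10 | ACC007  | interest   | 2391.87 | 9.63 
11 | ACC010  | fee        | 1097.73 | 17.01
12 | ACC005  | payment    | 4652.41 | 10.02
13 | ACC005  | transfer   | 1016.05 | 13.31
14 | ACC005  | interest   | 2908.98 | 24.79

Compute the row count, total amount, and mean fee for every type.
SELECT type,
       COUNT(*) as cnt,
       SUM(amount) as total_amount,
       AVG(fee) as avg_fee
FROM transactions
GROUP BY type

Result:
  fee: 2 records, 4971.44 total amount, 17.55 avg fee
  interest: 2 records, 5300.85 total amount, 17.21 avg fee
  payment: 2 records, 5736.14 total amount, 7.64 avg fee
  refund: 1 records, 2954.96 total amount, 23.28 avg fee
  transfer: 2 records, 3201.80 total amount, 8.63 avg fee
  withdrawal: 5 records, 10917.27 total amount, 14.65 avg fee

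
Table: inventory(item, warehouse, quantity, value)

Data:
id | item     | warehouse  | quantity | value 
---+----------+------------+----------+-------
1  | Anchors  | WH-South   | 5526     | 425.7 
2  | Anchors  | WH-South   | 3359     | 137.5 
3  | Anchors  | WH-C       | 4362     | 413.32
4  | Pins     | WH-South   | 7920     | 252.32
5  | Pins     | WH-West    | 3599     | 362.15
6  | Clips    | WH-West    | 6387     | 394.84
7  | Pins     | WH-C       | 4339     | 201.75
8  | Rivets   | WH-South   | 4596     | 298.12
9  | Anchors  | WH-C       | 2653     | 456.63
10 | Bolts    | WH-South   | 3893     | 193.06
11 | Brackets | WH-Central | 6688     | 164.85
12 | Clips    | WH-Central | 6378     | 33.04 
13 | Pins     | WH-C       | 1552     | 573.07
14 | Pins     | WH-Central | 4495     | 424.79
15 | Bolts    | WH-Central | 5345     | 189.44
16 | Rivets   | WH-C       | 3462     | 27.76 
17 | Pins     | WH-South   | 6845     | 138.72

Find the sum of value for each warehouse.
SELECT warehouse, SUM(value) as result
FROM inventory
GROUP BY warehouse

Result:
  WH-C: 1672.53
  WH-Central: 812.12
  WH-South: 1445.42
  WH-West: 756.99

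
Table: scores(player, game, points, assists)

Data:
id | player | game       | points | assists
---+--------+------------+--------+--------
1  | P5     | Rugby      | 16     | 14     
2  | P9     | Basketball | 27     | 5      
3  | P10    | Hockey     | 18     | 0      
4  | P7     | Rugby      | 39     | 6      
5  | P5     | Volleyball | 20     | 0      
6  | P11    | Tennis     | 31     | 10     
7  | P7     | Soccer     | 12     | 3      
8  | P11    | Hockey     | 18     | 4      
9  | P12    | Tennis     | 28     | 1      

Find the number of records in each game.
SELECT game, COUNT(*) as count
FROM scores
GROUP BY game

Result:
  Basketball: 1
  Hockey: 2
  Rugby: 2
  Soccer: 1
  Tennis: 2
  Volleyball: 1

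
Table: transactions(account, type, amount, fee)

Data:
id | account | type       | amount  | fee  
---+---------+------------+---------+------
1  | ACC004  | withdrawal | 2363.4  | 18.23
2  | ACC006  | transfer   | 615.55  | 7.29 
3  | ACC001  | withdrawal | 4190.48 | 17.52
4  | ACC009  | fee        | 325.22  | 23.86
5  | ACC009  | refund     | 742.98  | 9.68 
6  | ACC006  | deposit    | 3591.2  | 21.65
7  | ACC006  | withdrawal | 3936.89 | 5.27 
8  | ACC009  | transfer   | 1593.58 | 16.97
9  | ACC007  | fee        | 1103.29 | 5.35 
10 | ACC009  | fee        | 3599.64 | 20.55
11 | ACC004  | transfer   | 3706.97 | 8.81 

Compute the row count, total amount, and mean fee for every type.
SELECT type,
       COUNT(*) as cnt,
       SUM(amount) as total_amount,
       AVG(fee) as avg_fee
FROM transactions
GROUP BY type

Result:
  deposit: 1 records, 3591.20 total amount, 21.65 avg fee
  fee: 3 records, 5028.15 total amount, 16.59 avg fee
  refund: 1 records, 742.98 total amount, 9.68 avg fee
  transfer: 3 records, 5916.10 total amount, 11.02 avg fee
  withdrawal: 3 records, 10490.77 total amount, 13.67 avg fee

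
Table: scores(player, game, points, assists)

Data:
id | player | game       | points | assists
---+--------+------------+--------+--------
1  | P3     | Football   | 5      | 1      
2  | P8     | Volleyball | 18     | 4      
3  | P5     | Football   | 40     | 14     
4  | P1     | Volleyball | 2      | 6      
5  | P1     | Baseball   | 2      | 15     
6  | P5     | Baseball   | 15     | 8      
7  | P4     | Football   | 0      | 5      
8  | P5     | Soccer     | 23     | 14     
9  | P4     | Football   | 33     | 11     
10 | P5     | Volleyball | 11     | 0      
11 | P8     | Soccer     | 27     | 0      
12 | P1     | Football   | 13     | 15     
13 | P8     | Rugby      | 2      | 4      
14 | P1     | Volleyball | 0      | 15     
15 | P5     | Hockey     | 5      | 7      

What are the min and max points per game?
SELECT game, MIN(points), MAX(points)
FROM scores
GROUP BY game

Result:
  Baseball: min=2, max=15
  Football: min=0, max=40
  Hockey: min=5, max=5
  Rugby: min=2, max=2
  Soccer: min=23, max=27
  Volleyball: min=0, max=18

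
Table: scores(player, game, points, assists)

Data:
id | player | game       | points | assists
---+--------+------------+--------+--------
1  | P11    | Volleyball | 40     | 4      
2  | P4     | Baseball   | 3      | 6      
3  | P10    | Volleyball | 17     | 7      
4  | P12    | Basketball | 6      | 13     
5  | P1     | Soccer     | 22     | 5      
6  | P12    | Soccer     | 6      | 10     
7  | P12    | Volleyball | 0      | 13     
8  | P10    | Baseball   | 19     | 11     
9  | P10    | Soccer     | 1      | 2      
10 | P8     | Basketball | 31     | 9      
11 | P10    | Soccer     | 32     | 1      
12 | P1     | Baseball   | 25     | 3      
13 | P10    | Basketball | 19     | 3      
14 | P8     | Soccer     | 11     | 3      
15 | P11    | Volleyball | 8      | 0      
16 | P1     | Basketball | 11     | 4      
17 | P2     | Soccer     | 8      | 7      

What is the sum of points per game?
SELECT game, SUM(points) as result
FROM scores
GROUP BY game

Result:
  Baseball: 47
  Basketball: 67
  Soccer: 80
  Volleyball: 65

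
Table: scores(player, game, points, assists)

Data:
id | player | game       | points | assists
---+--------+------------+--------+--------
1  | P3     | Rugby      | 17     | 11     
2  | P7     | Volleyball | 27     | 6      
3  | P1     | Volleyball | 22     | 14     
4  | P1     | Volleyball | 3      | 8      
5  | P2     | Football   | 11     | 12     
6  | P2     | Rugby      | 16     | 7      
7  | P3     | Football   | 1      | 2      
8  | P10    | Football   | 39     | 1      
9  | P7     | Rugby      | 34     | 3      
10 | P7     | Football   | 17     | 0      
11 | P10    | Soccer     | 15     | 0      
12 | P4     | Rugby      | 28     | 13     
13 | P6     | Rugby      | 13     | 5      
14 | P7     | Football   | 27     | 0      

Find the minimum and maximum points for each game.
SELECT game, MIN(points), MAX(points)
FROM scores
GROUP BY game

Result:
  Football: min=1, max=39
  Rugby: min=13, max=34
  Soccer: min=15, max=15
  Volleyball: min=3, max=27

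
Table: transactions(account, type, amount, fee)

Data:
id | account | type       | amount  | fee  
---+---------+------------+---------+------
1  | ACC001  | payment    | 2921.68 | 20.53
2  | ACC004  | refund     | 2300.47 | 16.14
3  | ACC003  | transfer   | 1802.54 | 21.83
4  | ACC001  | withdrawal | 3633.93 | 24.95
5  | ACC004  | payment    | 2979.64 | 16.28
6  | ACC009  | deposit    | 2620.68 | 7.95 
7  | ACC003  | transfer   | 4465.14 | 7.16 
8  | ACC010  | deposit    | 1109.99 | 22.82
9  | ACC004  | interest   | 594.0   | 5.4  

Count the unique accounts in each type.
SELECT type, COUNT(DISTINCT account)
FROM transactions
GROUP BY type

Result:
  deposit: 2 distinct
  interest: 1 distinct
  payment: 2 distinct
  refund: 1 distinct
  transfer: 1 distinct
  withdrawal: 1 distinct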